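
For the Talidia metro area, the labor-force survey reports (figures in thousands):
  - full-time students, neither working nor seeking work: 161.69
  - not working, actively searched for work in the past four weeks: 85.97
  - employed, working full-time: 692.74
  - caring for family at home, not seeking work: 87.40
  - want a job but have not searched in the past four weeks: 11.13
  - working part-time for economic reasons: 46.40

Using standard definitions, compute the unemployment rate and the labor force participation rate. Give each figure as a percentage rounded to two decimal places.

Unemployment rate ≈ 10.42%; labor force participation rate ≈ 76.02%.

Employed = 692.74 + 46.40 = 739.14 thousand (anyone who worked, including part-time for economic reasons, counts as employed).
Unemployed = 85.97 thousand.
Labor force = 739.14 + 85.97 = 825.11 thousand.
Not in labor force = 161.69 + 87.40 + 11.13 = 260.22 thousand (those not working and not actively searching are outside the labor force — including those who want a job but have given up searching).
Civilian working-age population = 825.11 + 260.22 = 1,085.33 thousand.
Unemployment rate = 85.97 / 825.11 = 10.42%.
Labor force participation rate = 825.11 / 1,085.33 = 76.02%.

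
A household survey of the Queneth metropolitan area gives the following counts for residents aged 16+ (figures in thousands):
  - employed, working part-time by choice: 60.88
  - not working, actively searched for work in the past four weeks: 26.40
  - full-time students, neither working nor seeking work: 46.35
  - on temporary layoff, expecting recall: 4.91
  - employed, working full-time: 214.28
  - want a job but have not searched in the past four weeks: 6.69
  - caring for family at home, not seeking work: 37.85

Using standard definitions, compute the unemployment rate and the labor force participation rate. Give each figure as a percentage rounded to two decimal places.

Unemployment rate ≈ 10.22%; labor force participation rate ≈ 77.13%.

Employed = 60.88 + 214.28 = 275.16 thousand.
Unemployed = 26.40 + 4.91 = 31.31 thousand (jobless and actively searching, or on temporary layoff).
Labor force = 275.16 + 31.31 = 306.47 thousand.
Not in labor force = 46.35 + 6.69 + 37.85 = 90.89 thousand (those not working and not actively searching are outside the labor force — including those who want a job but have given up searching).
Civilian working-age population = 306.47 + 90.89 = 397.36 thousand.
Unemployment rate = 31.31 / 306.47 = 10.22%.
Labor force participation rate = 306.47 / 397.36 = 77.13%.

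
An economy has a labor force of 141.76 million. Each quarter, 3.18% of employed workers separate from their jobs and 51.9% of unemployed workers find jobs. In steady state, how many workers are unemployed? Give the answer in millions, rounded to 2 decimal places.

Steady-state unemployment rate u* = s/(s+f) = 3.18/(3.18+51.9) = 0.057734.
Unemployed = u* × labor force = 0.057734 × 141.76 ≈ 8.18 million.

About 8.18 million are unemployed in steady state.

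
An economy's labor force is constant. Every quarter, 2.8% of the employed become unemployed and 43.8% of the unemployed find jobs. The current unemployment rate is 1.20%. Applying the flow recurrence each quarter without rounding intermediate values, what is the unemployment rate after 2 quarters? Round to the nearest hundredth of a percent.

Unemployment rate after two quarters ≈ 4.64%.

With a fixed labor force, u_{t+1} = u_t + s·(1−u_t) − f·u_t = u_t·(1−s−f) + s.
Here 1−s−f = 0.534 and s = 0.028.
u_1 = 0.012000 × 0.534 + 0.028 = 0.034408.
u_2 = 0.034408 × 0.534 + 0.028 = 0.046374.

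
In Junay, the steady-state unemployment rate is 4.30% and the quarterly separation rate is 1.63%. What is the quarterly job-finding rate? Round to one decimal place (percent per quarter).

Job-finding rate ≈ 36.3% per quarter.

From u* = s/(s+f): f = s·(1−u)/u.
f = 1.63 × (1 − 0.0430) / 0.0430 = 1.5599 / 0.0430 ≈ 36.3% per quarter.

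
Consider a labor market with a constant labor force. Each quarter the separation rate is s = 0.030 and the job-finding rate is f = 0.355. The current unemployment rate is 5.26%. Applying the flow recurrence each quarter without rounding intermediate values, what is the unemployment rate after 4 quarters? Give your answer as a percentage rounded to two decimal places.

With a fixed labor force, u_{t+1} = u_t + s·(1−u_t) − f·u_t = u_t·(1−s−f) + s.
Here 1−s−f = 0.615 and s = 0.030.
u_1 = 0.052600 × 0.615 + 0.030 = 0.062349.
u_2 = 0.062349 × 0.615 + 0.030 = 0.068345.
u_3 = 0.068345 × 0.615 + 0.030 = 0.072032.
u_4 = 0.072032 × 0.615 + 0.030 = 0.074300.

Unemployment rate after four quarters ≈ 7.43%.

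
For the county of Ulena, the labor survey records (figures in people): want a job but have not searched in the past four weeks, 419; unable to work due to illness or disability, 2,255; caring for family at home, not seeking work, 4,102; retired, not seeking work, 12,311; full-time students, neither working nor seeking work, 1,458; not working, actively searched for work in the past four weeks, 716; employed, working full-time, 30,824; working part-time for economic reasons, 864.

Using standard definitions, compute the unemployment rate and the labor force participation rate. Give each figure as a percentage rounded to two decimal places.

Unemployment rate ≈ 2.21%; labor force participation rate ≈ 61.20%.

Employed = 30,824 + 864 = 31,688 (anyone who worked, including part-time for economic reasons, counts as employed).
Unemployed = 716.
Labor force = 31,688 + 716 = 32,404.
Not in labor force = 419 + 2,255 + 4,102 + 12,311 + 1,458 = 20,545 (those not working and not actively searching are outside the labor force — including those who want a job but have given up searching).
Civilian working-age population = 32,404 + 20,545 = 52,949.
Unemployment rate = 716 / 32,404 = 2.21%.
Labor force participation rate = 32,404 / 52,949 = 61.20%.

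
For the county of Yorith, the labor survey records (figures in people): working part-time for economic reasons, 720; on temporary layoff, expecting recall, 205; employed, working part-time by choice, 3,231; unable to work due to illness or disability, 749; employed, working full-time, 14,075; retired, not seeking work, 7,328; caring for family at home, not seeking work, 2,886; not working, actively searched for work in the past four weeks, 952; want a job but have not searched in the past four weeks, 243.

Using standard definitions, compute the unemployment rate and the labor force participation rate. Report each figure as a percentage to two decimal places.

Unemployment rate ≈ 6.03%; labor force participation rate ≈ 63.12%.

Employed = 720 + 3,231 + 14,075 = 18,026 (anyone who worked, including part-time for economic reasons, counts as employed).
Unemployed = 205 + 952 = 1,157 (jobless and actively searching, or on temporary layoff).
Labor force = 18,026 + 1,157 = 19,183.
Not in labor force = 749 + 7,328 + 2,886 + 243 = 11,206 (those not working and not actively searching are outside the labor force — including those who want a job but have given up searching).
Civilian working-age population = 19,183 + 11,206 = 30,389.
Unemployment rate = 1,157 / 19,183 = 6.03%.
Labor force participation rate = 19,183 / 30,389 = 63.12%.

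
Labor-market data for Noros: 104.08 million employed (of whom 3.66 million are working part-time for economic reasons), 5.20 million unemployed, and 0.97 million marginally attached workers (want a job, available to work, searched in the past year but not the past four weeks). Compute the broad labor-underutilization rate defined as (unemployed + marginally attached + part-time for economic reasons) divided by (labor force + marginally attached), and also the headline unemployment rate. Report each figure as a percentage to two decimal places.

Broad underutilization rate ≈ 8.92%; headline unemployment rate ≈ 4.76%.

Labor force = 104.08 + 5.20 = 109.28 million.
Numerator = 5.20 + 0.97 + 3.66 = 9.83 million.
Denominator = 109.28 + 0.97 = 110.25 million.
Broad rate = 9.83 / 110.25 = 8.92%.
Headline unemployment rate = 5.20 / 109.28 = 4.76%.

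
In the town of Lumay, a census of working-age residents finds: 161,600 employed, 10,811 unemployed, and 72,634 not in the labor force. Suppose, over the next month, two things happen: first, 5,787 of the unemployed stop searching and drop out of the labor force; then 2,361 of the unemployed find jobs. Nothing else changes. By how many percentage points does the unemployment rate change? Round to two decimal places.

Initially, labor force = 161,600 + 10,811 = 172,411, so u = 10,811/172,411 = 6.27%.
After the first change, unemployed and labor force both fall by 5,787 → E = 161,600, U = 5,024, labor force = 166,624.
After the second change, unemployed falls and employed rises by 2,361; labor force unchanged → E = 163,961, U = 2,663, labor force = 166,624.
New unemployment rate = 2,663 / 166,624 = 1.60%.
Change = 1.60% − 6.27% = −4.67 percentage points.

The unemployment rate changes by −4.67 percentage points.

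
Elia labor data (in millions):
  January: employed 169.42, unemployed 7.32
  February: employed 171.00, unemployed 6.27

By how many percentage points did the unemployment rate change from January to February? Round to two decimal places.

The unemployment rate changed by −0.60 percentage points.

January: labor force = 169.42 + 7.32 = 176.74; u = 7.32/176.74 = 4.14%.
February: labor force = 171.00 + 6.27 = 177.27; u = 6.27/177.27 = 3.54%.
Change = 3.54% − 4.14% = −0.60 pp.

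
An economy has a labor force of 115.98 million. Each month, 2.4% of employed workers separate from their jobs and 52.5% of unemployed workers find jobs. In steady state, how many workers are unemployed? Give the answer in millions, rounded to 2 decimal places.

Steady-state unemployment rate u* = s/(s+f) = 2.4/(2.4+52.5) = 0.043716.
Unemployed = u* × labor force = 0.043716 × 115.98 ≈ 5.07 million.

About 5.07 million are unemployed in steady state.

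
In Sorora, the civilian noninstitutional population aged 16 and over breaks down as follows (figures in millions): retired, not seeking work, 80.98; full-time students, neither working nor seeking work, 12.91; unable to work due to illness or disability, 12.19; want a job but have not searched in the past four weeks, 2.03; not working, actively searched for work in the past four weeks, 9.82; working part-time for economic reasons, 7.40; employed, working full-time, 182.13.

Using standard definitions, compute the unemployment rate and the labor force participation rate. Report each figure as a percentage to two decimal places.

Unemployment rate ≈ 4.93%; labor force participation rate ≈ 64.84%.

Employed = 7.40 + 182.13 = 189.53 million (anyone who worked, including part-time for economic reasons, counts as employed).
Unemployed = 9.82 million.
Labor force = 189.53 + 9.82 = 199.35 million.
Not in labor force = 80.98 + 12.91 + 12.19 + 2.03 = 108.11 million (those not working and not actively searching are outside the labor force — including those who want a job but have given up searching).
Civilian working-age population = 199.35 + 108.11 = 307.46 million.
Unemployment rate = 9.82 / 199.35 = 4.93%.
Labor force participation rate = 199.35 / 307.46 = 64.84%.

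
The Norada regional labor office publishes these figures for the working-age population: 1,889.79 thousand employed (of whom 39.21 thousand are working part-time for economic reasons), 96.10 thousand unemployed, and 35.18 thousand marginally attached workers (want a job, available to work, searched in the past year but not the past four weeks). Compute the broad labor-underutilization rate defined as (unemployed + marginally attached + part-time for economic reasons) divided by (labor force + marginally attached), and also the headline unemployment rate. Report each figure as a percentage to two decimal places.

Broad underutilization rate ≈ 8.44%; headline unemployment rate ≈ 4.84%.

Labor force = 1,889.79 + 96.10 = 1,985.89 thousand.
Numerator = 96.10 + 35.18 + 39.21 = 170.49 thousand.
Denominator = 1,985.89 + 35.18 = 2,021.07 thousand.
Broad rate = 170.49 / 2,021.07 = 8.44%.
Headline unemployment rate = 96.10 / 1,985.89 = 4.84%.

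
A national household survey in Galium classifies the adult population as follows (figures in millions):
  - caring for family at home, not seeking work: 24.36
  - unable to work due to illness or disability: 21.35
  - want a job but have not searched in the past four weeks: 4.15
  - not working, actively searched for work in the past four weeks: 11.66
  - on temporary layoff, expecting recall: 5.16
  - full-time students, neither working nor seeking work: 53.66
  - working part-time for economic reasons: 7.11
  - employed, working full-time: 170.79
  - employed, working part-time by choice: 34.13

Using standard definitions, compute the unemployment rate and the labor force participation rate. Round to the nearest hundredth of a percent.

Unemployment rate ≈ 7.35%; labor force participation rate ≈ 68.85%.

Employed = 7.11 + 170.79 + 34.13 = 212.03 million (anyone who worked, including part-time for economic reasons, counts as employed).
Unemployed = 11.66 + 5.16 = 16.82 million (jobless and actively searching, or on temporary layoff).
Labor force = 212.03 + 16.82 = 228.85 million.
Not in labor force = 24.36 + 21.35 + 4.15 + 53.66 = 103.52 million (those not working and not actively searching are outside the labor force — including those who want a job but have given up searching).
Civilian working-age population = 228.85 + 103.52 = 332.37 million.
Unemployment rate = 16.82 / 228.85 = 7.35%.
Labor force participation rate = 228.85 / 332.37 = 68.85%.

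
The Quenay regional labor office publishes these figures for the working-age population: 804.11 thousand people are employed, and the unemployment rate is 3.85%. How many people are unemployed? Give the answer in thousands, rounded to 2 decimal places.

Let U be the number unemployed. The labor force is E + U, and U/(E+U) = 0.0385.
So U = 0.0385 × 804.11 / (1 − 0.0385) = 30.9582 / 0.9615 ≈ 32.20 thousand.

About 32.20 thousand are unemployed.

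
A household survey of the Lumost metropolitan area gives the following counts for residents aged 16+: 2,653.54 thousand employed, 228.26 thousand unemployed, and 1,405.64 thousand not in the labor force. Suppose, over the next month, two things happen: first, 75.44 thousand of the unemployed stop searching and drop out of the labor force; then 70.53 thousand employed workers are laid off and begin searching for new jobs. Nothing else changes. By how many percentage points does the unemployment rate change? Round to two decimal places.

The unemployment rate changes by +0.04 percentage points.

Initially, labor force = 2,653.54 + 228.26 = 2,881.80 thousand, so u = 228.26/2,881.80 = 7.92%.
After the first change, unemployed and labor force both fall by 75.44 → E = 2,653.54, U = 152.82, labor force = 2,806.36 thousand.
After the second change, employed falls and unemployed rises by 70.53; labor force unchanged → E = 2,583.01, U = 223.35, labor force = 2,806.36 thousand.
New unemployment rate = 223.35 / 2,806.36 = 7.96%.
Change = 7.96% − 7.92% = +0.04 percentage points.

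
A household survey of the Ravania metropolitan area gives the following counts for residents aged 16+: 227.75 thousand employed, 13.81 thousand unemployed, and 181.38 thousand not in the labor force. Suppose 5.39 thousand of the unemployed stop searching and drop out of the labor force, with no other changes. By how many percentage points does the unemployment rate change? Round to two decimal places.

The unemployment rate changes by −2.15 percentage points.

Initially, labor force = 227.75 + 13.81 = 241.56 thousand, so u = 13.81/241.56 = 5.72%.
After the change, unemployed and labor force both fall by 5.39 → E = 227.75, U = 8.42, labor force = 236.17 thousand.
New unemployment rate = 8.42 / 236.17 = 3.57%.
Change = 3.57% − 5.72% = −2.15 percentage points.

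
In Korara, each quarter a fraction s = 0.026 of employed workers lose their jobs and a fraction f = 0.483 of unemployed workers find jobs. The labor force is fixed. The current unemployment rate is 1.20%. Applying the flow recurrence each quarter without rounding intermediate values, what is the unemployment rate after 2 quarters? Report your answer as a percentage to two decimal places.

Unemployment rate after two quarters ≈ 4.17%.

With a fixed labor force, u_{t+1} = u_t + s·(1−u_t) − f·u_t = u_t·(1−s−f) + s.
Here 1−s−f = 0.491 and s = 0.026.
u_1 = 0.012000 × 0.491 + 0.026 = 0.031892.
u_2 = 0.031892 × 0.491 + 0.026 = 0.041659.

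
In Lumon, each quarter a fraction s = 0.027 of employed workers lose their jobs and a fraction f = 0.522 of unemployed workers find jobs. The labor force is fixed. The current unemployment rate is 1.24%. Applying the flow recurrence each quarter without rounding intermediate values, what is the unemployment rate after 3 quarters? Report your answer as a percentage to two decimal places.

Unemployment rate after three quarters ≈ 4.58%.

With a fixed labor force, u_{t+1} = u_t + s·(1−u_t) − f·u_t = u_t·(1−s−f) + s.
Here 1−s−f = 0.451 and s = 0.027.
u_1 = 0.012400 × 0.451 + 0.027 = 0.032592.
u_2 = 0.032592 × 0.451 + 0.027 = 0.041699.
u_3 = 0.041699 × 0.451 + 0.027 = 0.045806.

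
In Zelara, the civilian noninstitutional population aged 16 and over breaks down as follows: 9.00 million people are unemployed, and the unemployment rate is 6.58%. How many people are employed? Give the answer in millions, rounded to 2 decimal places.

Labor force = U / u = 9.00 / 0.0658 ≈ 136.78 million.
Employed = labor force − unemployed = 136.78 − 9.00 = 127.78 million.

About 127.78 million are employed.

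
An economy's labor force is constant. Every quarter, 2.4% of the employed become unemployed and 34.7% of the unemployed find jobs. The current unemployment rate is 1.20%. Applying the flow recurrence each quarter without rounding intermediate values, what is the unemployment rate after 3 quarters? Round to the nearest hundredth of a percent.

Unemployment rate after three quarters ≈ 5.16%.

With a fixed labor force, u_{t+1} = u_t + s·(1−u_t) − f·u_t = u_t·(1−s−f) + s.
Here 1−s−f = 0.629 and s = 0.024.
u_1 = 0.012000 × 0.629 + 0.024 = 0.031548.
u_2 = 0.031548 × 0.629 + 0.024 = 0.043844.
u_3 = 0.043844 × 0.629 + 0.024 = 0.051578.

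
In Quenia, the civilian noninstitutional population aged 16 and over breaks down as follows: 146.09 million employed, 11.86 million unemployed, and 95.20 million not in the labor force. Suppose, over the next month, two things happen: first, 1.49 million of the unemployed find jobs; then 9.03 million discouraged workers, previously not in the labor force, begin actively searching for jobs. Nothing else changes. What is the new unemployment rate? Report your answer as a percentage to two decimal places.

New unemployment rate ≈ 11.62%.

Initially, labor force = 146.09 + 11.86 = 157.95 million, so u = 11.86/157.95 = 7.51%.
After the first change, unemployed falls and employed rises by 1.49; labor force unchanged → E = 147.58, U = 10.37, labor force = 157.95 million.
After the second change, unemployed and labor force both rise by 9.03 → E = 147.58, U = 19.40, labor force = 166.98 million.
New unemployment rate = 19.40 / 166.98 = 11.62%.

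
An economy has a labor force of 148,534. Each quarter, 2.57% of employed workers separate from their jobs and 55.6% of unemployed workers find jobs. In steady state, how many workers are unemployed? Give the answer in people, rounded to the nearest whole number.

About 6,562 are unemployed in steady state.

Steady-state unemployment rate u* = s/(s+f) = 2.57/(2.57+55.6) = 0.044181.
Unemployed = u* × labor force = 0.044181 × 148,534 ≈ 6,562.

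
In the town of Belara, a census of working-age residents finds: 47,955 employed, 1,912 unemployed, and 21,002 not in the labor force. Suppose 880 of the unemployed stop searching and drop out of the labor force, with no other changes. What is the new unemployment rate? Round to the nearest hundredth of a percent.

Initially, labor force = 47,955 + 1,912 = 49,867, so u = 1,912/49,867 = 3.83%.
After the change, unemployed and labor force both fall by 880 → E = 47,955, U = 1,032, labor force = 48,987.
New unemployment rate = 1,032 / 48,987 = 2.11%.

New unemployment rate ≈ 2.11%.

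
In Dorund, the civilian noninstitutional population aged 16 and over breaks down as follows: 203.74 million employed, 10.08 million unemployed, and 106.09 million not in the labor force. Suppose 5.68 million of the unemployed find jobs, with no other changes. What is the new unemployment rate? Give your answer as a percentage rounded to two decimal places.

New unemployment rate ≈ 2.06%.

Initially, labor force = 203.74 + 10.08 = 213.82 million, so u = 10.08/213.82 = 4.71%.
After the change, unemployed falls and employed rises by 5.68; labor force unchanged → E = 209.42, U = 4.40, labor force = 213.82 million.
New unemployment rate = 4.40 / 213.82 = 2.06%.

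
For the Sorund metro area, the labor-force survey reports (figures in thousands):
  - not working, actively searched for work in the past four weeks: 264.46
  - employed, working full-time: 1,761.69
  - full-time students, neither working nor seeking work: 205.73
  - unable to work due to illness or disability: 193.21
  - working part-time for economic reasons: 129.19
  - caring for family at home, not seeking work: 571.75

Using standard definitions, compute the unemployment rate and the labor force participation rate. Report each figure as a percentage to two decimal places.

Employed = 1,761.69 + 129.19 = 1,890.88 thousand (anyone who worked, including part-time for economic reasons, counts as employed).
Unemployed = 264.46 thousand.
Labor force = 1,890.88 + 264.46 = 2,155.34 thousand.
Not in labor force = 205.73 + 193.21 + 571.75 = 970.69 thousand (those not working and not actively searching are outside the labor force).
Civilian working-age population = 2,155.34 + 970.69 = 3,126.03 thousand.
Unemployment rate = 264.46 / 2,155.34 = 12.27%.
Labor force participation rate = 2,155.34 / 3,126.03 = 68.95%.

Unemployment rate ≈ 12.27%; labor force participation rate ≈ 68.95%.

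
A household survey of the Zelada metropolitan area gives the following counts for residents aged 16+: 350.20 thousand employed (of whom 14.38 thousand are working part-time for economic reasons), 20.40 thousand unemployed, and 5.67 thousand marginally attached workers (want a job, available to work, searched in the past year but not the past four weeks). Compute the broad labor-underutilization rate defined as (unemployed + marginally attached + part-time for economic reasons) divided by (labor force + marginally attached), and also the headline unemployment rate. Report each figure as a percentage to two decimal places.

Labor force = 350.20 + 20.40 = 370.60 thousand.
Numerator = 20.40 + 5.67 + 14.38 = 40.45 thousand.
Denominator = 370.60 + 5.67 = 376.27 thousand.
Broad rate = 40.45 / 376.27 = 10.75%.
Headline unemployment rate = 20.40 / 370.60 = 5.50%.

Broad underutilization rate ≈ 10.75%; headline unemployment rate ≈ 5.50%.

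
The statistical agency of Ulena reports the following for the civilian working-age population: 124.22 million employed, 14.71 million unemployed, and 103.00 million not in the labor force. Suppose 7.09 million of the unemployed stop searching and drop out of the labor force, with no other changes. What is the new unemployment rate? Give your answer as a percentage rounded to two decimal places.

New unemployment rate ≈ 5.78%.

Initially, labor force = 124.22 + 14.71 = 138.93 million, so u = 14.71/138.93 = 10.59%.
After the change, unemployed and labor force both fall by 7.09 → E = 124.22, U = 7.62, labor force = 131.84 million.
New unemployment rate = 7.62 / 131.84 = 5.78%.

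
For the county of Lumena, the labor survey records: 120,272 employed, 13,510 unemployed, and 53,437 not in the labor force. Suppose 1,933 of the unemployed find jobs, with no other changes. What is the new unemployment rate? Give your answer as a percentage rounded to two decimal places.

Initially, labor force = 120,272 + 13,510 = 133,782, so u = 13,510/133,782 = 10.10%.
After the change, unemployed falls and employed rises by 1,933; labor force unchanged → E = 122,205, U = 11,577, labor force = 133,782.
New unemployment rate = 11,577 / 133,782 = 8.65%.

New unemployment rate ≈ 8.65%.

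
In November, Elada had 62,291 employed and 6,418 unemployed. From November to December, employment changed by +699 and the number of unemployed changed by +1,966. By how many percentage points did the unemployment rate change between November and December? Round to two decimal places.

November: labor force = 62,291 + 6,418 = 68,709; u = 6,418/68,709 = 9.34%.
December: labor force = 62,990 + 8,384 = 71,374; u = 8,384/71,374 = 11.75%.
Change = 11.75% − 9.34% = +2.41 pp.

The unemployment rate changed by +2.41 percentage points.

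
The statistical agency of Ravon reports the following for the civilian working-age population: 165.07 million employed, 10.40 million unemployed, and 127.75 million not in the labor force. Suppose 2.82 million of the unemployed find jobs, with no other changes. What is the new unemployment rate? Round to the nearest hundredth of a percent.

New unemployment rate ≈ 4.32%.

Initially, labor force = 165.07 + 10.40 = 175.47 million, so u = 10.40/175.47 = 5.93%.
After the change, unemployed falls and employed rises by 2.82; labor force unchanged → E = 167.89, U = 7.58, labor force = 175.47 million.
New unemployment rate = 7.58 / 175.47 = 4.32%.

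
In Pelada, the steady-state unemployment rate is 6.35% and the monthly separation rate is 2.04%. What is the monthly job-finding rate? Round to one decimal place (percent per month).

Job-finding rate ≈ 30.1% per month.

From u* = s/(s+f): f = s·(1−u)/u.
f = 2.04 × (1 − 0.0635) / 0.0635 = 1.9105 / 0.0635 ≈ 30.1% per month.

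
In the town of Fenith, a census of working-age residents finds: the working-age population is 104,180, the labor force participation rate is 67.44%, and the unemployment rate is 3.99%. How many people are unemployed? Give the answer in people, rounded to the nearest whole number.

Labor force = 0.6744 × 104,180 = 70,259.
Unemployed = 0.0399 × 70,259 ≈ 2,803.

About 2,803 are unemployed.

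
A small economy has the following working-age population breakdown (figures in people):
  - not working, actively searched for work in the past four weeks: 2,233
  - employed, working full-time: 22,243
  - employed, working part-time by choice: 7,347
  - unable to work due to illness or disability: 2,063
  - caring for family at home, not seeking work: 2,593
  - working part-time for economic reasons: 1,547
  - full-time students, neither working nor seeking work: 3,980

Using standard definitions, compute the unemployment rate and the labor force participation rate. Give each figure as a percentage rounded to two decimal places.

Employed = 22,243 + 7,347 + 1,547 = 31,137 (anyone who worked, including part-time for economic reasons, counts as employed).
Unemployed = 2,233.
Labor force = 31,137 + 2,233 = 33,370.
Not in labor force = 2,063 + 2,593 + 3,980 = 8,636 (those not working and not actively searching are outside the labor force).
Civilian working-age population = 33,370 + 8,636 = 42,006.
Unemployment rate = 2,233 / 33,370 = 6.69%.
Labor force participation rate = 33,370 / 42,006 = 79.44%.

Unemployment rate ≈ 6.69%; labor force participation rate ≈ 79.44%.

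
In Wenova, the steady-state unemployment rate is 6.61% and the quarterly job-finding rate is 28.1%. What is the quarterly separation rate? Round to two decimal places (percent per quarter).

From u* = s/(s+f): s = u·f/(1−u).
s = 0.0661 × 28.1 / (1 − 0.0661) = 1.8574 / 0.9339 ≈ 1.99% per quarter.

Separation rate ≈ 1.99% per quarter.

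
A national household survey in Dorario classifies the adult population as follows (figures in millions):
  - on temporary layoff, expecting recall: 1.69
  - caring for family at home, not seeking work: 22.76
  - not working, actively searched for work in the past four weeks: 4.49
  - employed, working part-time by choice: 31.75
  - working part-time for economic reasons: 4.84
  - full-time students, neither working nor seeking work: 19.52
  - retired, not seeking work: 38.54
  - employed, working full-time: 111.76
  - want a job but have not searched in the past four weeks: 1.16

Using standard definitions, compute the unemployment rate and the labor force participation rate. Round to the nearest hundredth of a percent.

Employed = 31.75 + 4.84 + 111.76 = 148.35 million (anyone who worked, including part-time for economic reasons, counts as employed).
Unemployed = 1.69 + 4.49 = 6.18 million (jobless and actively searching, or on temporary layoff).
Labor force = 148.35 + 6.18 = 154.53 million.
Not in labor force = 22.76 + 19.52 + 38.54 + 1.16 = 81.98 million (those not working and not actively searching are outside the labor force — including those who want a job but have given up searching).
Civilian working-age population = 154.53 + 81.98 = 236.51 million.
Unemployment rate = 6.18 / 154.53 = 4.00%.
Labor force participation rate = 154.53 / 236.51 = 65.34%.

Unemployment rate ≈ 4.00%; labor force participation rate ≈ 65.34%.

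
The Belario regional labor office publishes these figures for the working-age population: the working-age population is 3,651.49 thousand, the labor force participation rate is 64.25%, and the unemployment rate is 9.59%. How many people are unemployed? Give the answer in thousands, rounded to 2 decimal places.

About 224.99 thousand are unemployed.

Labor force = 0.6425 × 3,651.49 = 2,346.08 thousand.
Unemployed = 0.0959 × 2,346.08 ≈ 224.99 thousand.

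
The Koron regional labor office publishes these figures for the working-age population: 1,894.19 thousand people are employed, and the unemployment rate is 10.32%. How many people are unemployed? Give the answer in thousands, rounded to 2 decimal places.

About 217.98 thousand are unemployed.

Let U be the number unemployed. The labor force is E + U, and U/(E+U) = 0.1032.
So U = 0.1032 × 1,894.19 / (1 − 0.1032) = 195.4804 / 0.8968 ≈ 217.98 thousand.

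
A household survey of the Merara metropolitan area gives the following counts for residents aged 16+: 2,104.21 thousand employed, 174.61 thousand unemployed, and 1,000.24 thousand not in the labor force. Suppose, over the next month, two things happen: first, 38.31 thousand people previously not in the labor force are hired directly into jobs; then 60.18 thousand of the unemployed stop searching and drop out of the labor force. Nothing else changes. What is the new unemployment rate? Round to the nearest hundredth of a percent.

New unemployment rate ≈ 5.07%.

Initially, labor force = 2,104.21 + 174.61 = 2,278.82 thousand, so u = 174.61/2,278.82 = 7.66%.
After the first change, employed and labor force both rise by 38.31; unemployed unchanged → E = 2,142.52, U = 174.61, labor force = 2,317.13 thousand.
After the second change, unemployed and labor force both fall by 60.18 → E = 2,142.52, U = 114.43, labor force = 2,256.95 thousand.
New unemployment rate = 114.43 / 2,256.95 = 5.07%.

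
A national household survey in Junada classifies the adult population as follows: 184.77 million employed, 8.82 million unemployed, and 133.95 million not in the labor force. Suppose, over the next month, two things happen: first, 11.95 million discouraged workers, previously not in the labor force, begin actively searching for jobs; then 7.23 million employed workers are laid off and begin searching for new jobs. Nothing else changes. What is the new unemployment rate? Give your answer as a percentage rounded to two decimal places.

New unemployment rate ≈ 13.62%.

Initially, labor force = 184.77 + 8.82 = 193.59 million, so u = 8.82/193.59 = 4.56%.
After the first change, unemployed and labor force both rise by 11.95 → E = 184.77, U = 20.77, labor force = 205.54 million.
After the second change, employed falls and unemployed rises by 7.23; labor force unchanged → E = 177.54, U = 28.00, labor force = 205.54 million.
New unemployment rate = 28.00 / 205.54 = 13.62%.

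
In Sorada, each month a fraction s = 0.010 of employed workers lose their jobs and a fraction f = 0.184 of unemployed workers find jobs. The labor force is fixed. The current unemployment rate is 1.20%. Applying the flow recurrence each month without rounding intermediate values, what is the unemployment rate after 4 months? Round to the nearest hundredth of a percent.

Unemployment rate after four months ≈ 3.49%.

With a fixed labor force, u_{t+1} = u_t + s·(1−u_t) − f·u_t = u_t·(1−s−f) + s.
Here 1−s−f = 0.806 and s = 0.010.
u_1 = 0.012000 × 0.806 + 0.010 = 0.019672.
u_2 = 0.019672 × 0.806 + 0.010 = 0.025856.
u_3 = 0.025856 × 0.806 + 0.010 = 0.030840.
u_4 = 0.030840 × 0.806 + 0.010 = 0.034857.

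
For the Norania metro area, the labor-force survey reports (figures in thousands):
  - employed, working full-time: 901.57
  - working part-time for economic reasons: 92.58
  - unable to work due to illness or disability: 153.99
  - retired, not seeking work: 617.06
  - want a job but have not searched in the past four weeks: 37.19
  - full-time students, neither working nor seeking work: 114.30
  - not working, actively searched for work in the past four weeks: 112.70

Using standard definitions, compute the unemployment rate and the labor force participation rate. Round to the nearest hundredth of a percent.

Unemployment rate ≈ 10.18%; labor force participation rate ≈ 54.54%.

Employed = 901.57 + 92.58 = 994.15 thousand (anyone who worked, including part-time for economic reasons, counts as employed).
Unemployed = 112.70 thousand.
Labor force = 994.15 + 112.70 = 1,106.85 thousand.
Not in labor force = 153.99 + 617.06 + 37.19 + 114.30 = 922.54 thousand (those not working and not actively searching are outside the labor force — including those who want a job but have given up searching).
Civilian working-age population = 1,106.85 + 922.54 = 2,029.39 thousand.
Unemployment rate = 112.70 / 1,106.85 = 10.18%.
Labor force participation rate = 1,106.85 / 2,029.39 = 54.54%.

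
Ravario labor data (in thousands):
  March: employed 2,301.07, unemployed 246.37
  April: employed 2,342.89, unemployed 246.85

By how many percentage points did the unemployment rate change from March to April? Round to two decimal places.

March: labor force = 2,301.07 + 246.37 = 2,547.44; u = 246.37/2,547.44 = 9.67%.
April: labor force = 2,342.89 + 246.85 = 2,589.74; u = 246.85/2,589.74 = 9.53%.
Change = 9.53% − 9.67% = −0.14 pp.

The unemployment rate changed by −0.14 percentage points.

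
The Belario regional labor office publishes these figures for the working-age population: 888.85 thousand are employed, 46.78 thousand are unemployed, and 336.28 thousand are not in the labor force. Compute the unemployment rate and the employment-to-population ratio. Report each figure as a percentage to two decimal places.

Labor force = employed + unemployed = 888.85 + 46.78 = 935.63 thousand.
Working-age population = 935.63 + 336.28 = 1,271.91 thousand.
Unemployment rate = 46.78 / 935.63 = 5.00%.
Employment-population ratio = 888.85 / 1,271.91 = 69.88%.

Unemployment rate ≈ 5.00%; employment-population ratio ≈ 69.88%.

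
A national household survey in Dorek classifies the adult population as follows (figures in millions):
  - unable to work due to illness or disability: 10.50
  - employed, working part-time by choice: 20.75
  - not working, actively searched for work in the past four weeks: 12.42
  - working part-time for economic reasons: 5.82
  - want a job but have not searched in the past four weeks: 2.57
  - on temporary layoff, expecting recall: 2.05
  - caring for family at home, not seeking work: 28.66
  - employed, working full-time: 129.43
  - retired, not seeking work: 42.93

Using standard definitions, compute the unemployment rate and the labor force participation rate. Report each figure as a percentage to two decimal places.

Employed = 20.75 + 5.82 + 129.43 = 156.00 million (anyone who worked, including part-time for economic reasons, counts as employed).
Unemployed = 12.42 + 2.05 = 14.47 million (jobless and actively searching, or on temporary layoff).
Labor force = 156.00 + 14.47 = 170.47 million.
Not in labor force = 10.50 + 2.57 + 28.66 + 42.93 = 84.66 million (those not working and not actively searching are outside the labor force — including those who want a job but have given up searching).
Civilian working-age population = 170.47 + 84.66 = 255.13 million.
Unemployment rate = 14.47 / 170.47 = 8.49%.
Labor force participation rate = 170.47 / 255.13 = 66.82%.

Unemployment rate ≈ 8.49%; labor force participation rate ≈ 66.82%.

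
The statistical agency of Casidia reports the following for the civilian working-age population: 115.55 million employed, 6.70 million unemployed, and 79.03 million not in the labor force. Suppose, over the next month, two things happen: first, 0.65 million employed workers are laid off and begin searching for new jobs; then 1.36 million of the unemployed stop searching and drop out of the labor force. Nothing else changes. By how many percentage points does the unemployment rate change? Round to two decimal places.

Initially, labor force = 115.55 + 6.70 = 122.25 million, so u = 6.70/122.25 = 5.48%.
After the first change, employed falls and unemployed rises by 0.65; labor force unchanged → E = 114.90, U = 7.35, labor force = 122.25 million.
After the second change, unemployed and labor force both fall by 1.36 → E = 114.90, U = 5.99, labor force = 120.89 million.
New unemployment rate = 5.99 / 120.89 = 4.95%.
Change = 4.95% − 5.48% = −0.53 percentage points.

The unemployment rate changes by −0.53 percentage points.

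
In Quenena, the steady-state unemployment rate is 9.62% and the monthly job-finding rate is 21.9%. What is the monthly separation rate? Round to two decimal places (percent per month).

From u* = s/(s+f): s = u·f/(1−u).
s = 0.0962 × 21.9 / (1 − 0.0962) = 2.1068 / 0.9038 ≈ 2.33% per month.

Separation rate ≈ 2.33% per month.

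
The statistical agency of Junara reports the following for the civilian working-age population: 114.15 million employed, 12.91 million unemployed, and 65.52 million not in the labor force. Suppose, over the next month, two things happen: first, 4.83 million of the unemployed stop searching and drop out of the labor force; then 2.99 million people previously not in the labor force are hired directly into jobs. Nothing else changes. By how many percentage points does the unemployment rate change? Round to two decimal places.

Initially, labor force = 114.15 + 12.91 = 127.06 million, so u = 12.91/127.06 = 10.16%.
After the first change, unemployed and labor force both fall by 4.83 → E = 114.15, U = 8.08, labor force = 122.23 million.
After the second change, employed and labor force both rise by 2.99; unemployed unchanged → E = 117.14, U = 8.08, labor force = 125.22 million.
New unemployment rate = 8.08 / 125.22 = 6.45%.
Change = 6.45% − 10.16% = −3.71 percentage points.

The unemployment rate changes by −3.71 percentage points.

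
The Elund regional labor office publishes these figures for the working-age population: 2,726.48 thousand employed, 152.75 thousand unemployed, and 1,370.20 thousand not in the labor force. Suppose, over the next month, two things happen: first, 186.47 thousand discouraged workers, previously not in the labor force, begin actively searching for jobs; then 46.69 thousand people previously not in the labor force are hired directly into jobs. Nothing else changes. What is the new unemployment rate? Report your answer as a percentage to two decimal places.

Initially, labor force = 2,726.48 + 152.75 = 2,879.23 thousand, so u = 152.75/2,879.23 = 5.31%.
After the first change, unemployed and labor force both rise by 186.47 → E = 2,726.48, U = 339.22, labor force = 3,065.70 thousand.
After the second change, employed and labor force both rise by 46.69; unemployed unchanged → E = 2,773.17, U = 339.22, labor force = 3,112.39 thousand.
New unemployment rate = 339.22 / 3,112.39 = 10.90%.

New unemployment rate ≈ 10.90%.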